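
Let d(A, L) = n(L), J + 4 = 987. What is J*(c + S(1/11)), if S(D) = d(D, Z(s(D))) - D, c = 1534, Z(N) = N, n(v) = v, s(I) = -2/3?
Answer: 49736851/33 ≈ 1.5072e+6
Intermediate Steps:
s(I) = -2/3 (s(I) = -2*1/3 = -2/3)
J = 983 (J = -4 + 987 = 983)
d(A, L) = L
S(D) = -2/3 - D
J*(c + S(1/11)) = 983*(1534 + (-2/3 - 1/11)) = 983*(1534 - 25/33) = 983*(50597/33) = 49736851/33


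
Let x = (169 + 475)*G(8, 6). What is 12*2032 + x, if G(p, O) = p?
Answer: 29536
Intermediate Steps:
x = 5152 (x = (169 + 475)*8 = 644*8 = 5152)
12*2032 + x = 12*2032 + 5152 = 24384 + 5152 = 29536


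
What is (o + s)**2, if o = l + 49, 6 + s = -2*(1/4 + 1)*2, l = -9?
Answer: 841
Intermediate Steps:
s = -11 (s = -6 - 2*(1/4 + 1)*2 = -6 - 2*5/4*2 = -6 - 5/2*2 = -6 - 5 = -11)
o = 40 (o = -9 + 49 = 40)
(o + s)**2 = (40 - 11)**2 = 29**2 = 841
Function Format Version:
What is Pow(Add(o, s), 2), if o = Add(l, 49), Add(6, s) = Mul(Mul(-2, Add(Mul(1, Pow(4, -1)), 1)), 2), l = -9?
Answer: 841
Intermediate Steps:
s = -11 (s = Add(-6, Mul(Mul(-2, Add(Mul(1, Pow(4, -1)), 1)), 2)) = Add(-6, Mul(Mul(-2, Add(Mul(1, Rational(1, 4)), 1)), 2)) = Add(-6, Mul(Mul(-2, Add(Rational(1, 4), 1)), 2)) = Add(-6, Mul(Mul(-2, Rational(5, 4)), 2)) = Add(-6, Mul(Rational(-5, 2), 2)) = Add(-6, -5) = -11)
o = 40 (o = Add(-9, 49) = 40)
Pow(Add(o, s), 2) = Pow(Add(40, -11), 2) = Pow(29, 2) = 841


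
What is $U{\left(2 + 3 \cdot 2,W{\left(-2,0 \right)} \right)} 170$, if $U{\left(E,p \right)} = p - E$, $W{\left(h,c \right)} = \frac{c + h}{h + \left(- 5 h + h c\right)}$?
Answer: $- \frac{2805}{2} \approx -1402.5$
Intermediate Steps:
$W{\left(h,c \right)} = \frac{c + h}{- 4 h + c h}$ ($W{\left(h,c \right)} = \frac{c + h}{h + \left(- 5 h + c h\right)} = \frac{c + h}{- 4 h + c h}$)
$U{\left(2 + 3 \cdot 2,W{\left(-2,0 \right)} \right)} 170 = \left(\frac{0 - 2}{\left(-2\right) \left(-4 + 0\right)} - \left(2 + 3 \cdot 2\right)\right) 170 = \left(\left(- \frac{1}{2}\right) \frac{1}{-4} \left(-2\right) - \left(2 + 6\right)\right) 170 = \left(\left(- \frac{1}{2}\right) \left(- \frac{1}{4}\right) \left(-2\right) - 8\right) 170 = \left(- \frac{1}{4} - 8\right) 170 = \left(- \frac{33}{4}\right) 170 = - \frac{2805}{2}$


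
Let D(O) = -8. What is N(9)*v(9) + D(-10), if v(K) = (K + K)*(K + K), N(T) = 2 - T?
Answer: -2276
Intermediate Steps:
v(K) = 4*K² (v(K) = (2*K)*(2*K) = 4*K²)
N(9)*v(9) + D(-10) = (2 - 1*9)*(4*9²) - 8 = (2 - 9)*(4*81) - 8 = -7*324 - 8 = -2268 - 8 = -2276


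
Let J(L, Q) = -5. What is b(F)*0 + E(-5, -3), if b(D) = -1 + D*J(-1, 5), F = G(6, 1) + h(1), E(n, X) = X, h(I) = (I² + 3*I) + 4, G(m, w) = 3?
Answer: -3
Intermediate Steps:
h(I) = 4 + I² + 3*I
F = 11 (F = 3 + (4 + 1² + 3*1) = 3 + (4 + 1 + 3) = 3 + 8 = 11)
b(D) = -1 - 5*D (b(D) = -1 + D*(-5) = -1 - 5*D)
b(F)*0 + E(-5, -3) = (-1 - 5*11)*0 - 3 = (-1 - 55)*0 - 3 = -56*0 - 3 = 0 - 3 = -3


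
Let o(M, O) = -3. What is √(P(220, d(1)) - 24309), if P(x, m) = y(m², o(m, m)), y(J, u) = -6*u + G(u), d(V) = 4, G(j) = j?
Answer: I*√24294 ≈ 155.87*I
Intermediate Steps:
y(J, u) = -5*u (y(J, u) = -6*u + u = -5*u)
P(x, m) = 15 (P(x, m) = -5*(-3) = 15)
√(P(220, d(1)) - 24309) = √(15 - 24309) = √(-24294) = I*√24294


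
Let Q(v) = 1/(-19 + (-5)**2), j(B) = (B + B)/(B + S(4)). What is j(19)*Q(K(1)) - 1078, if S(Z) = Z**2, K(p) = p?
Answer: -113171/105 ≈ -1077.8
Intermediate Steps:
j(B) = 2*B/(16 + B) (j(B) = (B + B)/(B + 4**2) = (2*B)/(B + 16) = (2*B)/(16 + B) = 2*B/(16 + B))
Q(v) = 1/6 (Q(v) = 1/(-19 + 25) = 1/6)
j(19)*Q(K(1)) - 1078 = (2*19/(16 + 19))*(1/6) - 1078 = (2*19/35)*(1/6) - 1078 = (2*19*(1/35))*(1/6) - 1078 = (38/35)*(1/6) - 1078 = 19/105 - 1078 = -113171/105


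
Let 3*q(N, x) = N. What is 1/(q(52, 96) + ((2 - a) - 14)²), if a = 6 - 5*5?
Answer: 3/199 ≈ 0.015075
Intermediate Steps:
q(N, x) = N/3
a = -19 (a = 6 - 25 = -19)
1/(q(52, 96) + ((2 - a) - 14)²) = 1/((⅓)*52 + ((2 - 1*(-19)) - 14)²) = 1/(52/3 + ((2 + 19) - 14)²) = 1/(52/3 + (21 - 14)²) = 1/(52/3 + 7²) = 1/(52/3 + 49) = 1/(199/3) = 3/199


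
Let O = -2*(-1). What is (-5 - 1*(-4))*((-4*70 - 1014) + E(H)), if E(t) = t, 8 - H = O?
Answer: 1288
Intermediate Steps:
O = 2
H = 6 (H = 8 - 1*2 = 8 - 2 = 6)
(-5 - 1*(-4))*((-4*70 - 1014) + E(H)) = (-5 - 1*(-4))*((-4*70 - 1014) + 6) = (-5 + 4)*((-280 - 1014) + 6) = -(-1294 + 6) = -1*(-1288) = 1288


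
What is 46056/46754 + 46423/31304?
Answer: 138930691/56291816 ≈ 2.4680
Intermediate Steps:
46056/46754 + 46423/31304 = 46056*(1/46754) + 46423*(1/31304) = 23028/23377 + 3571/2408 = 138930691/56291816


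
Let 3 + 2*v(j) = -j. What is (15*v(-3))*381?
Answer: 0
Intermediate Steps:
v(j) = -3/2 - j/2 (v(j) = -3/2 + (-j)/2 = -3/2 - j/2)
(15*v(-3))*381 = (15*(-3/2 - ½*(-3)))*381 = (15*(-3/2 + 3/2))*381 = (15*0)*381 = 0*381 = 0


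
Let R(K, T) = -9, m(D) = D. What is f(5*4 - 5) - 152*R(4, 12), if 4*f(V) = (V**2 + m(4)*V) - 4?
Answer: 5753/4 ≈ 1438.3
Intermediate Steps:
f(V) = -1 + V + V**2/4 (f(V) = ((V**2 + 4*V) - 4)/4 = (-4 + V**2 + 4*V)/4 = -1 + V + V**2/4)
f(5*4 - 5) - 152*R(4, 12) = (-1 + (5*4 - 5) + (5*4 - 5)**2/4) - 152*(-9) = (-1 + (20 - 5) + (20 - 5)**2/4) + 1368 = (-1 + 15 + (1/4)*15**2) + 1368 = (-1 + 15 + (1/4)*225) + 1368 = (-1 + 15 + 225/4) + 1368 = 281/4 + 1368 = 5753/4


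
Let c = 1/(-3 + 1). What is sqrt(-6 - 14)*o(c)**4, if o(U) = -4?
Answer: 512*I*sqrt(5) ≈ 1144.9*I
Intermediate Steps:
c = -1/2 (c = 1/(-2) = -1/2 ≈ -0.50000)
sqrt(-6 - 14)*o(c)**4 = sqrt(-6 - 14)*(-4)**4 = sqrt(-20)*256 = (2*I*sqrt(5))*256 = 512*I*sqrt(5)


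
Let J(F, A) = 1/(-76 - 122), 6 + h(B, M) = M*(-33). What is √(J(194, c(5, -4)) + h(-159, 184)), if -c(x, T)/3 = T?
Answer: I*√26475790/66 ≈ 77.962*I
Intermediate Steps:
c(x, T) = -3*T
h(B, M) = -6 - 33*M (h(B, M) = -6 + M*(-33) = -6 - 33*M)
J(F, A) = -1/198 (J(F, A) = 1/(-198) = -1/198)
√(J(194, c(5, -4)) + h(-159, 184)) = √(-1/198 + (-6 - 33*184)) = √(-1/198 + (-6 - 6072)) = √(-1/198 - 6078) = √(-1203445/198) = I*√26475790/66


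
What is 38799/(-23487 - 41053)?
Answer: -38799/64540 ≈ -0.60116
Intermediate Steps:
38799/(-23487 - 41053) = 38799/(-64540) = 38799*(-1/64540) = -38799/64540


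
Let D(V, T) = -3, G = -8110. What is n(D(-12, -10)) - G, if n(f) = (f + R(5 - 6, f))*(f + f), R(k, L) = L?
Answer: 8146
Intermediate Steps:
n(f) = 4*f² (n(f) = (f + f)*(f + f) = (2*f)*(2*f) = 4*f²)
n(D(-12, -10)) - G = 4*(-3)² - 1*(-8110) = 4*9 + 8110 = 36 + 8110 = 8146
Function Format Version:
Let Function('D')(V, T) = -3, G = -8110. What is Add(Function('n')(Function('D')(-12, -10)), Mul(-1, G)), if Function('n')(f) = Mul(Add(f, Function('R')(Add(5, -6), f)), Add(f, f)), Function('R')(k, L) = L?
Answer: 8146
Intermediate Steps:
Function('n')(f) = Mul(4, Pow(f, 2)) (Function('n')(f) = Mul(Add(f, f), Add(f, f)) = Mul(Mul(2, f), Mul(2, f)) = Mul(4, Pow(f, 2)))
Add(Function('n')(Function('D')(-12, -10)), Mul(-1, G)) = Add(Mul(4, Pow(-3, 2)), Mul(-1, -8110)) = Add(Mul(4, 9), 8110) = Add(36, 8110) = 8146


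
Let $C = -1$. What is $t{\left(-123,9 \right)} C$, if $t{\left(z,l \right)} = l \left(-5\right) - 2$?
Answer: $47$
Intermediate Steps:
$t{\left(z,l \right)} = -2 - 5 l$ ($t{\left(z,l \right)} = - 5 l - 2 = -2 - 5 l$)
$t{\left(-123,9 \right)} C = \left(-2 - 45\right) \left(-1\right) = \left(-47\right) \left(-1\right) = 47$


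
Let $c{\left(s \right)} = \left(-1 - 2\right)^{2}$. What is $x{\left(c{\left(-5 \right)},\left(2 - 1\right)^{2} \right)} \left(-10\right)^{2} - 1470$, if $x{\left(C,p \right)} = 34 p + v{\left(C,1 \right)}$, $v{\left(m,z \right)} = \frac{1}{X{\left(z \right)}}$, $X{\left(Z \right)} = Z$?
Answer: $2030$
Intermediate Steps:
$v{\left(m,z \right)} = \frac{1}{z}$
$c{\left(s \right)} = 9$ ($c{\left(s \right)} = \left(-3\right)^{2} = 9$)
$x{\left(C,p \right)} = 1 + 34 p$ ($x{\left(C,p \right)} = 34 p + 1^{-1} = 34 p + 1 = 1 + 34 p$)
$x{\left(c{\left(-5 \right)},\left(2 - 1\right)^{2} \right)} \left(-10\right)^{2} - 1470 = \left(1 + 34 \left(2 - 1\right)^{2}\right) \left(-10\right)^{2} - 1470 = \left(1 + 34 \cdot 1^{2}\right) 100 - 1470 = \left(1 + 34 \cdot 1\right) 100 - 1470 = \left(1 + 34\right) 100 - 1470 = 35 \cdot 100 - 1470 = 3500 - 1470 = 2030$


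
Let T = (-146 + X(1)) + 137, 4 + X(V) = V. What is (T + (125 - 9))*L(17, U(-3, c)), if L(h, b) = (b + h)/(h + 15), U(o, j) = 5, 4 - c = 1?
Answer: 143/2 ≈ 71.500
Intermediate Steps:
X(V) = -4 + V
c = 3 (c = 4 - 1*1 = 4 - 1 = 3)
T = -12 (T = (-146 + (-4 + 1)) + 137 = (-146 - 3) + 137 = -149 + 137 = -12)
L(h, b) = (b + h)/(15 + h)
(T + (125 - 9))*L(17, U(-3, c)) = (-12 + (125 - 9))*((5 + 17)/(15 + 17)) = (-12 + 116)*(22/32) = 104*((1/32)*22) = 104*(11/16) = 143/2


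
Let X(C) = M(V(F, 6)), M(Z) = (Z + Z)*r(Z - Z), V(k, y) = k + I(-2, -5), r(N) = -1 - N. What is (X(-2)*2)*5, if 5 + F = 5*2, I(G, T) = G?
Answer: -60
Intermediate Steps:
F = 5 (F = -5 + 5*2 = -5 + 10 = 5)
V(k, y) = -2 + k (V(k, y) = k - 2 = -2 + k)
M(Z) = -2*Z (M(Z) = (Z + Z)*(-1 - (Z - Z)) = (2*Z)*(-1 - 1*0) = (2*Z)*(-1 + 0) = (2*Z)*(-1) = -2*Z)
X(C) = -6 (X(C) = -2*(-2 + 5) = -2*3 = -6)
(X(-2)*2)*5 = -6*2*5 = -12*5 = -60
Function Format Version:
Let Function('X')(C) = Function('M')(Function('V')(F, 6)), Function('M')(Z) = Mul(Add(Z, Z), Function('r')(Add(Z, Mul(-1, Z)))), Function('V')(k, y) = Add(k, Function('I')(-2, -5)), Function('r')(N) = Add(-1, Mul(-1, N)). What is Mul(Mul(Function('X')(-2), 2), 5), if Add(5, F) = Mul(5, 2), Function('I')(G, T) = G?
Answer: -60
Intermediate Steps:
F = 5 (F = Add(-5, Mul(5, 2)) = Add(-5, 10) = 5)
Function('V')(k, y) = Add(-2, k) (Function('V')(k, y) = Add(k, -2) = Add(-2, k))
Function('M')(Z) = Mul(-2, Z) (Function('M')(Z) = Mul(Add(Z, Z), Add(-1, Mul(-1, Add(Z, Mul(-1, Z))))) = Mul(Mul(2, Z), Add(-1, Mul(-1, 0))) = Mul(Mul(2, Z), Add(-1, 0)) = Mul(Mul(2, Z), -1) = Mul(-2, Z))
Function('X')(C) = -6 (Function('X')(C) = Mul(-2, Add(-2, 5)) = Mul(-2, 3) = -6)
Mul(Mul(Function('X')(-2), 2), 5) = Mul(Mul(-6, 2), 5) = Mul(-12, 5) = -60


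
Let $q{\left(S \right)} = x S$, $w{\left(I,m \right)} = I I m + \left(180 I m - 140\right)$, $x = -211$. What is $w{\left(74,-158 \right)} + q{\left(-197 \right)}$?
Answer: $-2928341$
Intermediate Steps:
$w{\left(I,m \right)} = -140 + m I^{2} + 180 I m$ ($w{\left(I,m \right)} = I^{2} m + \left(180 I m - 140\right) = m I^{2} + \left(-140 + 180 I m\right) = -140 + m I^{2} + 180 I m$)
$q{\left(S \right)} = - 211 S$
$w{\left(74,-158 \right)} + q{\left(-197 \right)} = \left(-140 - 158 \cdot 74^{2} + 180 \cdot 74 \left(-158\right)\right) - -41567 = \left(-140 - 865208 - 2104560\right) + 41567 = -2969908 + 41567 = -2928341$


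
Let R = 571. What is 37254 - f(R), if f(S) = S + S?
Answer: 36112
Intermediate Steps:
f(S) = 2*S
37254 - f(R) = 37254 - 2*571 = 37254 - 1*1142 = 37254 - 1142 = 36112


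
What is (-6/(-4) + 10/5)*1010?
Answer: 3535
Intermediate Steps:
(-6/(-4) + 10/5)*1010 = (-6*(-¼) + 10*(⅕))*1010 = (3/2 + 2)*1010 = (7/2)*1010 = 3535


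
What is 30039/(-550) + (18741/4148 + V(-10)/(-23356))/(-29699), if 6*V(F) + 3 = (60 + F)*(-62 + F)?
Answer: -21607560455760517/395623188525400 ≈ -54.617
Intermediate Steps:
V(F) = -1/2 + (-62 + F)*(60 + F)/6 (V(F) = -1/2 + ((60 + F)*(-62 + F))/6 = -1/2 + ((-62 + F)*(60 + F))/6 = -1/2 + (-62 + F)*(60 + F)/6)
30039/(-550) + (18741/4148 + V(-10)/(-23356))/(-29699) = 30039/(-550) + (18741/4148 + (-1241/2 - 1/3*(-10) + (1/6)*(-10)**2)/(-23356))/(-29699) = 30039*(-1/550) + (18741*(1/4148) + (-1241/2 + 10/3 + (1/6)*100)*(-1/23356))*(-1/29699) = -30039/550 + (18741/4148 + (-1241/2 + 10/3 + 50/3)*(-1/23356))*(-1/29699) = -30039/550 + (18741/4148 - 1201/2*(-1/23356))*(-1/29699) = -30039/550 + (18741/4148 + 1201/46712)*(-1/29699) = -30039/550 + (220102835/48440344)*(-1/29699) = -30039/550 - 220102835/1438629776456 = -21607560455760517/395623188525400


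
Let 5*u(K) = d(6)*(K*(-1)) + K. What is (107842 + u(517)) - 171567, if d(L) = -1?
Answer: -317591/5 ≈ -63518.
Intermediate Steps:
u(K) = 2*K/5 (u(K) = (-K*(-1) + K)/5 = (-(-1)*K + K)/5 = (K + K)/5 = (2*K)/5 = 2*K/5)
(107842 + u(517)) - 171567 = (107842 + (⅖)*517) - 171567 = (107842 + 1034/5) - 171567 = 540244/5 - 171567 = -317591/5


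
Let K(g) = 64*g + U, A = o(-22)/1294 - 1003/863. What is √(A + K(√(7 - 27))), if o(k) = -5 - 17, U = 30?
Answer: 2*√(2246341580739 + 9976544202272*I*√5)/558361 ≈ 12.579 + 11.376*I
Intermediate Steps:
o(k) = -22
A = -658434/558361 (A = -22/1294 - 1003/863 = -22*1/1294 - 1003*1/863 = -11/647 - 1003/863 = -658434/558361 ≈ -1.1792)
K(g) = 30 + 64*g (K(g) = 64*g + 30 = 30 + 64*g)
√(A + K(√(7 - 27))) = √(-658434/558361 + (30 + 64*√(7 - 27))) = √(-658434/558361 + (30 + 64*√(-20))) = √(-658434/558361 + (30 + 64*(2*I*√5))) = √(-658434/558361 + (30 + 128*I*√5)) = √(16092396/558361 + 128*I*√5)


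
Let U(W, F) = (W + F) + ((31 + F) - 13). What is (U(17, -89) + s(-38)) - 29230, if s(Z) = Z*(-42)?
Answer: -27777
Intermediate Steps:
U(W, F) = 18 + W + 2*F (U(W, F) = (F + W) + (18 + F) = 18 + W + 2*F)
s(Z) = -42*Z
(U(17, -89) + s(-38)) - 29230 = ((18 + 17 + 2*(-89)) - 42*(-38)) - 29230 = ((18 + 17 - 178) + 1596) - 29230 = (-143 + 1596) - 29230 = 1453 - 29230 = -27777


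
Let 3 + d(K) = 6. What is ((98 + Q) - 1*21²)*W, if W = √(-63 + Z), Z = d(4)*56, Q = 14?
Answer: -329*√105 ≈ -3371.2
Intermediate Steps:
d(K) = 3 (d(K) = -3 + 6 = 3)
Z = 168 (Z = 3*56 = 168)
W = √105 (W = √(-63 + 168) = √105 ≈ 10.247)
((98 + Q) - 1*21²)*W = ((98 + 14) - 1*21²)*√105 = (112 - 1*441)*√105 = (112 - 441)*√105 = -329*√105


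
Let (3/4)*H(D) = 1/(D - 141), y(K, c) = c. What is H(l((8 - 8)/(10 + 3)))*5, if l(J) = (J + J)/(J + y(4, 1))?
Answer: -20/423 ≈ -0.047281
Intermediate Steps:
l(J) = 2*J/(1 + J) (l(J) = (J + J)/(J + 1) = (2*J)/(1 + J) = 2*J/(1 + J))
H(D) = 4/(3*(-141 + D)) (H(D) = 4/(3*(D - 141)) = 4/(3*(-141 + D)))
H(l((8 - 8)/(10 + 3)))*5 = (4/(3*(-141 + 2*((8 - 8)/(10 + 3))/(1 + (8 - 8)/(10 + 3)))))*5 = (4/(3*(-141 + 2*(0/13)/(1 + 0/13))))*5 = (4/(3*(-141 + 2*(0*(1/13))/(1 + 0*(1/13)))))*5 = (4/(3*(-141 + 2*0/(1 + 0))))*5 = (4/(3*(-141 + 2*0/1)))*5 = (4/(3*(-141 + 2*0*1)))*5 = (4/(3*(-141 + 0)))*5 = ((4/3)/(-141))*5 = ((4/3)*(-1/141))*5 = -4/423*5 = -20/423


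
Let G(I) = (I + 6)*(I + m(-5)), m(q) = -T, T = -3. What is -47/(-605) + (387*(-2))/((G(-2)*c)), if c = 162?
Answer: -24323/21780 ≈ -1.1168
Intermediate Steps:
m(q) = 3 (m(q) = -1*(-3) = 3)
G(I) = (3 + I)*(6 + I) (G(I) = (I + 6)*(I + 3) = (6 + I)*(3 + I) = (3 + I)*(6 + I))
-47/(-605) + (387*(-2))/((G(-2)*c)) = -47/(-605) + (387*(-2))/(((18 + (-2)**2 + 9*(-2))*162)) = -47*(-1/605) - 774*1/(162*(18 + 4 - 18)) = 47/605 - 774/(4*162) = 47/605 - 774/648 = 47/605 - 774*1/648 = 47/605 - 43/36 = -24323/21780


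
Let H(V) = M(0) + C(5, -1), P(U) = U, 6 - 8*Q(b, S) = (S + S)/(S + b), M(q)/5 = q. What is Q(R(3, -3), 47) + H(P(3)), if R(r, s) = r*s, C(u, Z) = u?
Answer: 827/152 ≈ 5.4408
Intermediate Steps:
M(q) = 5*q
Q(b, S) = ¾ - S/(4*(S + b)) (Q(b, S) = ¾ - (S + S)/(8*(S + b)) = ¾ - 2*S/(8*(S + b)) = ¾ - S/(4*(S + b)))
H(V) = 5 (H(V) = 5*0 + 5 = 0 + 5 = 5)
Q(R(3, -3), 47) + H(P(3)) = ((½)*47 + 3*(3*(-3))/4)/(47 + 3*(-3)) + 5 = (47/2 + (¾)*(-9))/(47 - 9) + 5 = (47/2 - 27/4)/38 + 5 = (1/38)*(67/4) + 5 = 67/152 + 5 = 827/152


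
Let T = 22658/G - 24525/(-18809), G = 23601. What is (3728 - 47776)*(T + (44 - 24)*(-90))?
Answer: 35151853932524944/443911209 ≈ 7.9187e+7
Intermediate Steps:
T = 1004988847/443911209 (T = 22658/23601 - 24525/(-18809) = 22658*(1/23601) - 24525*(-1/18809) = 22658/23601 + 24525/18809 = 1004988847/443911209 ≈ 2.2639)
(3728 - 47776)*(T + (44 - 24)*(-90)) = (3728 - 47776)*(1004988847/443911209 + (44 - 24)*(-90)) = -44048*(1004988847/443911209 + 20*(-90)) = -44048*(1004988847/443911209 - 1800) = -44048*(-798035187353/443911209) = 35151853932524944/443911209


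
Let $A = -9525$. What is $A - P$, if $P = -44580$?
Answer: $35055$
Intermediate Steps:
$A - P = -9525 - -44580 = -9525 + 44580 = 35055$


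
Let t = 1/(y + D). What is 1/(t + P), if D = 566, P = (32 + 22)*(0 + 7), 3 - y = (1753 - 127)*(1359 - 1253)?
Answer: 171787/64935485 ≈ 0.0026455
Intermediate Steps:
y = -172353 (y = 3 - (1753 - 127)*(1359 - 1253) = 3 - 1626*106 = 3 - 1*172356 = 3 - 172356 = -172353)
P = 378 (P = 54*7 = 378)
t = -1/171787 (t = 1/(-172353 + 566) = 1/(-171787) = -1/171787 ≈ -5.8212e-6)
1/(t + P) = 1/(-1/171787 + 378) = 1/(64935485/171787) = 171787/64935485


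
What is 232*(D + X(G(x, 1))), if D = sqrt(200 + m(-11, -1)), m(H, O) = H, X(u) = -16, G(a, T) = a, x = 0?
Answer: -3712 + 696*sqrt(21) ≈ -522.53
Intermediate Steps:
D = 3*sqrt(21) (D = sqrt(200 - 11) = sqrt(189) = 3*sqrt(21) ≈ 13.748)
232*(D + X(G(x, 1))) = 232*(3*sqrt(21) - 16) = 232*(-16 + 3*sqrt(21)) = -3712 + 696*sqrt(21)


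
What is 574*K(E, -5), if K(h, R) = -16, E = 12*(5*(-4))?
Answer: -9184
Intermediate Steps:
E = -240 (E = 12*(-20) = -240)
574*K(E, -5) = 574*(-16) = -9184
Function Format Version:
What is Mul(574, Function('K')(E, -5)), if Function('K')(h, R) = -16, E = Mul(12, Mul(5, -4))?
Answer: -9184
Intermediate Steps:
E = -240 (E = Mul(12, -20) = -240)
Mul(574, Function('K')(E, -5)) = Mul(574, -16) = -9184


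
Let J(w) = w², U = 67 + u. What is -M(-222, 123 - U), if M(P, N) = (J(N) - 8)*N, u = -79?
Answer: -2459295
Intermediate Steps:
U = -12 (U = 67 - 79 = -12)
M(P, N) = N*(-8 + N²) (M(P, N) = (N² - 8)*N = (-8 + N²)*N = N*(-8 + N²))
-M(-222, 123 - U) = -(123 - 1*(-12))*(-8 + (123 - 1*(-12))²) = -(123 + 12)*(-8 + (123 + 12)²) = -135*(-8 + 135²) = -135*(-8 + 18225) = -135*18217 = -1*2459295 = -2459295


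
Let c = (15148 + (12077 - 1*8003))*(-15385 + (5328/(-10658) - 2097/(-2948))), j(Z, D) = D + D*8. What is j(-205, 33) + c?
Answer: -2322912617116207/7854946 ≈ -2.9573e+8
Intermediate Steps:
j(Z, D) = 9*D (j(Z, D) = D + 8*D = 9*D)
c = -2322914950035169/7854946 (c = (15148 + (12077 - 8003))*(-15385 + (5328*(-1/10658) - 2097*(-1/2948))) = (15148 + 4074)*(-15385 + (-2664/5329 + 2097/2948)) = 19222*(-15385 + 3321441/15709892) = 19222*(-241693366979/15709892) = -2322914950035169/7854946 ≈ -2.9573e+8)
j(-205, 33) + c = 9*33 - 2322914950035169/7854946 = 297 - 2322914950035169/7854946 = -2322912617116207/7854946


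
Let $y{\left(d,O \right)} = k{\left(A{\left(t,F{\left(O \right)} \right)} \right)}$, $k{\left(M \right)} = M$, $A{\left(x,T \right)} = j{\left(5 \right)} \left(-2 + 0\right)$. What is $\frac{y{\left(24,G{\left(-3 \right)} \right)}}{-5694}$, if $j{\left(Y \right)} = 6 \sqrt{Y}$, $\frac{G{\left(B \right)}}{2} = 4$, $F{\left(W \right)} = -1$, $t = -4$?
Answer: $\frac{2 \sqrt{5}}{949} \approx 0.0047125$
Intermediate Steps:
$G{\left(B \right)} = 8$ ($G{\left(B \right)} = 2 \cdot 4 = 8$)
$A{\left(x,T \right)} = - 12 \sqrt{5}$ ($A{\left(x,T \right)} = 6 \sqrt{5} \left(-2 + 0\right) = 6 \sqrt{5} \left(-2\right) = - 12 \sqrt{5}$)
$y{\left(d,O \right)} = - 12 \sqrt{5}$
$\frac{y{\left(24,G{\left(-3 \right)} \right)}}{-5694} = \frac{\left(-12\right) \sqrt{5}}{-5694} = - 12 \sqrt{5} \left(- \frac{1}{5694}\right) = \frac{2 \sqrt{5}}{949}$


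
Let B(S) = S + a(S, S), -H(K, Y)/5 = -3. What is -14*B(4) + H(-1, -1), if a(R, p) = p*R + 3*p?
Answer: -433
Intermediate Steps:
H(K, Y) = 15 (H(K, Y) = -5*(-3) = 15)
a(R, p) = 3*p + R*p (a(R, p) = R*p + 3*p = 3*p + R*p)
B(S) = S + S*(3 + S)
-14*B(4) + H(-1, -1) = -56*(4 + 4) + 15 = -56*8 + 15 = -14*32 + 15 = -448 + 15 = -433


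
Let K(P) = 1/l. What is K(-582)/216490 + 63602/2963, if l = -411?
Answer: 5659139955817/263640006570 ≈ 21.465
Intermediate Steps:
K(P) = -1/411 (K(P) = 1/(-411) = -1/411)
K(-582)/216490 + 63602/2963 = -1/411/216490 + 63602/2963 = -1/411*1/216490 + 63602*(1/2963) = -1/88977390 + 63602/2963 = 5659139955817/263640006570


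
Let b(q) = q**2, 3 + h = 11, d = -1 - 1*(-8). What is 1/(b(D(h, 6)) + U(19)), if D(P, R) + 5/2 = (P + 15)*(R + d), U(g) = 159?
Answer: 4/352285 ≈ 1.1354e-5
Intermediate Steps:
d = 7 (d = -1 + 8 = 7)
h = 8 (h = -3 + 11 = 8)
D(P, R) = -5/2 + (7 + R)*(15 + P) (D(P, R) = -5/2 + (P + 15)*(R + 7) = -5/2 + (15 + P)*(7 + R) = -5/2 + (7 + R)*(15 + P))
1/(b(D(h, 6)) + U(19)) = 1/((205/2 + 7*8 + 15*6 + 8*6)**2 + 159) = 1/((205/2 + 56 + 90 + 48)**2 + 159) = 1/((593/2)**2 + 159) = 1/(351649/4 + 159) = 1/(352285/4) = 4/352285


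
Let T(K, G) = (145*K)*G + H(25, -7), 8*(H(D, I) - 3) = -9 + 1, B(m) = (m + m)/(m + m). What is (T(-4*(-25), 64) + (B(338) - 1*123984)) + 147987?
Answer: 952006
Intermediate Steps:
B(m) = 1 (B(m) = (2*m)/((2*m)) = (2*m)*(1/(2*m)) = 1)
H(D, I) = 2 (H(D, I) = 3 + (-9 + 1)/8 = 3 + (⅛)*(-8) = 3 - 1 = 2)
T(K, G) = 2 + 145*G*K (T(K, G) = (145*K)*G + 2 = 145*G*K + 2 = 2 + 145*G*K)
(T(-4*(-25), 64) + (B(338) - 1*123984)) + 147987 = ((2 + 145*64*(-4*(-25))) + (1 - 1*123984)) + 147987 = ((2 + 145*64*100) + (1 - 123984)) + 147987 = ((2 + 928000) - 123983) + 147987 = (928002 - 123983) + 147987 = 804019 + 147987 = 952006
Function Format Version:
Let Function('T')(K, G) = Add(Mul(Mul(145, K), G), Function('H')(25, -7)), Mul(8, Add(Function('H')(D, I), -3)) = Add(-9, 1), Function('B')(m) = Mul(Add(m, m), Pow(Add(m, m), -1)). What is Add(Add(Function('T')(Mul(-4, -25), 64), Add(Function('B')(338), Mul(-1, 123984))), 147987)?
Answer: 952006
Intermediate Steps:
Function('B')(m) = 1 (Function('B')(m) = Mul(Mul(2, m), Pow(Mul(2, m), -1)) = Mul(Mul(2, m), Mul(Rational(1, 2), Pow(m, -1))) = 1)
Function('H')(D, I) = 2 (Function('H')(D, I) = Add(3, Mul(Rational(1, 8), Add(-9, 1))) = Add(3, Mul(Rational(1, 8), -8)) = Add(3, -1) = 2)
Function('T')(K, G) = Add(2, Mul(145, G, K)) (Function('T')(K, G) = Add(Mul(Mul(145, K), G), 2) = Add(Mul(145, G, K), 2) = Add(2, Mul(145, G, K)))
Add(Add(Function('T')(Mul(-4, -25), 64), Add(Function('B')(338), Mul(-1, 123984))), 147987) = Add(Add(Add(2, Mul(145, 64, Mul(-4, -25))), Add(1, Mul(-1, 123984))), 147987) = Add(Add(Add(2, Mul(145, 64, 100)), Add(1, -123984)), 147987) = Add(Add(Add(2, 928000), -123983), 147987) = Add(Add(928002, -123983), 147987) = Add(804019, 147987) = 952006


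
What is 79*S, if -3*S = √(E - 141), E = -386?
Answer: -79*I*√527/3 ≈ -604.52*I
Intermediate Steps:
S = -I*√527/3 (S = -√(-386 - 141)/3 = -I*√527/3 ≈ -7.6522*I)
79*S = 79*(-I*√527/3) = -79*I*√527/3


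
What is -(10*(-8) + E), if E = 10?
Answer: 70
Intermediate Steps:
-(10*(-8) + E) = -(10*(-8) + 10) = -(-80 + 10) = -1*(-70) = 70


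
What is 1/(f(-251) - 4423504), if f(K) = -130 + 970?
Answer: -1/4422664 ≈ -2.2611e-7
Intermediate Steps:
f(K) = 840
1/(f(-251) - 4423504) = 1/(840 - 4423504) = 1/(-4422664) = -1/4422664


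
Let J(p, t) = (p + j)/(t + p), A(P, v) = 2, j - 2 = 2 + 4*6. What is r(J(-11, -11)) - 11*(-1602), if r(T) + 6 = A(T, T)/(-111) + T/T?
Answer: 1955485/111 ≈ 17617.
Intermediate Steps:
j = 28 (j = 2 + (2 + 4*6) = 2 + (2 + 24) = 2 + 26 = 28)
J(p, t) = (28 + p)/(p + t) (J(p, t) = (p + 28)/(t + p) = (28 + p)/(p + t))
r(T) = -557/111 (r(T) = -6 + (2/(-111) + T/T) = -6 + (2*(-1/111) + 1) = -6 + (-2/111 + 1) = -6 + 109/111 = -557/111)
r(J(-11, -11)) - 11*(-1602) = -557/111 - 11*(-1602) = -557/111 - 1*(-17622) = -557/111 + 17622 = 1955485/111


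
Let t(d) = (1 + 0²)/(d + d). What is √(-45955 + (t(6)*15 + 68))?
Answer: I*√183543/2 ≈ 214.21*I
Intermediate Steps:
t(d) = 1/(2*d) (t(d) = (1 + 0)/((2*d)) = 1*(1/(2*d)) = 1/(2*d))
√(-45955 + (t(6)*15 + 68)) = √(-45955 + (((½)/6)*15 + 68)) = √(-45955 + (((½)*(⅙))*15 + 68)) = √(-45955 + ((1/12)*15 + 68)) = √(-45955 + (5/4 + 68)) = √(-45955 + 277/4) = √(-183543/4) = I*√183543/2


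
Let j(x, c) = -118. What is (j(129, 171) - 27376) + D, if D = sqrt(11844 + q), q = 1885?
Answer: -27494 + sqrt(13729) ≈ -27377.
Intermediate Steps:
D = sqrt(13729) (D = sqrt(11844 + 1885) = sqrt(13729) ≈ 117.17)
(j(129, 171) - 27376) + D = (-118 - 27376) + sqrt(13729) = -27494 + sqrt(13729)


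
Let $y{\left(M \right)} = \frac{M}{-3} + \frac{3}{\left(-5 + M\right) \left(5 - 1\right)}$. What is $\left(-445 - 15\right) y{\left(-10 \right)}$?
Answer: $- \frac{4531}{3} \approx -1510.3$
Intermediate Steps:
$y{\left(M \right)} = \frac{3}{-20 + 4 M} - \frac{M}{3}$ ($y{\left(M \right)} = M \left(- \frac{1}{3}\right) + \frac{3}{\left(-5 + M\right) 4} = - \frac{M}{3} + \frac{3}{-20 + 4 M} = \frac{3}{-20 + 4 M} - \frac{M}{3}$)
$\left(-445 - 15\right) y{\left(-10 \right)} = \left(-445 - 15\right) \frac{9 - 4 \left(-10\right)^{2} + 20 \left(-10\right)}{12 \left(-5 - 10\right)} = \left(-445 - 15\right) \frac{9 - 400 - 200}{12 \left(-15\right)} = \left(-445 - 15\right) \frac{1}{12} \left(- \frac{1}{15}\right) \left(9 - 400 - 200\right) = - 460 \cdot \frac{1}{12} \left(- \frac{1}{15}\right) \left(-591\right) = \left(-460\right) \frac{197}{60} = - \frac{4531}{3}$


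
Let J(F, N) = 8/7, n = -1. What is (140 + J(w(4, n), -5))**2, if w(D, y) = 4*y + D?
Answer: 976144/49 ≈ 19921.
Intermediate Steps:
w(D, y) = D + 4*y
J(F, N) = 8/7 (J(F, N) = 8*(1/7) = 8/7)
(140 + J(w(4, n), -5))**2 = (140 + 8/7)**2 = (988/7)**2 = 976144/49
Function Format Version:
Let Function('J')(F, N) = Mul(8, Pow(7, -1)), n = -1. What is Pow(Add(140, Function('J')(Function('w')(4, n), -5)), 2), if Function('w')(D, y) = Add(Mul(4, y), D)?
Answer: Rational(976144, 49) ≈ 19921.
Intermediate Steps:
Function('w')(D, y) = Add(D, Mul(4, y))
Function('J')(F, N) = Rational(8, 7) (Function('J')(F, N) = Mul(8, Rational(1, 7)) = Rational(8, 7))
Pow(Add(140, Function('J')(Function('w')(4, n), -5)), 2) = Pow(Add(140, Rational(8, 7)), 2) = Pow(Rational(988, 7), 2) = Rational(976144, 49)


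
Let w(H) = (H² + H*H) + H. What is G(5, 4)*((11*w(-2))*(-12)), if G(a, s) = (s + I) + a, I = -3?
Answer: -4752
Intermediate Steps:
w(H) = H + 2*H² (w(H) = (H² + H²) + H = 2*H² + H = H + 2*H²)
G(a, s) = -3 + a + s (G(a, s) = (s - 3) + a = (-3 + s) + a = -3 + a + s)
G(5, 4)*((11*w(-2))*(-12)) = (-3 + 5 + 4)*((11*(-2*(1 + 2*(-2))))*(-12)) = 6*((11*(-2*(1 - 4)))*(-12)) = 6*((11*(-2*(-3)))*(-12)) = 6*((11*6)*(-12)) = 6*(66*(-12)) = 6*(-792) = -4752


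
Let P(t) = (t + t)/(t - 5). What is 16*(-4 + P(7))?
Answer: 48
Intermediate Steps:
P(t) = 2*t/(-5 + t) (P(t) = (2*t)/(-5 + t) = 2*t/(-5 + t))
16*(-4 + P(7)) = 16*(-4 + 2*7/(-5 + 7)) = 16*(-4 + 2*7/2) = 16*(-4 + 2*7*(½)) = 16*(-4 + 7) = 16*3 = 48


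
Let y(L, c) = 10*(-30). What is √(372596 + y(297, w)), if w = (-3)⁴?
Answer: 2*√93074 ≈ 610.16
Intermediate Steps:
w = 81
y(L, c) = -300
√(372596 + y(297, w)) = √(372596 - 300) = √372296 = 2*√93074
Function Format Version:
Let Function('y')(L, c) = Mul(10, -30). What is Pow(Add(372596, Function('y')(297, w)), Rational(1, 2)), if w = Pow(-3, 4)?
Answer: Mul(2, Pow(93074, Rational(1, 2))) ≈ 610.16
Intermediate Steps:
w = 81
Function('y')(L, c) = -300
Pow(Add(372596, Function('y')(297, w)), Rational(1, 2)) = Pow(Add(372596, -300), Rational(1, 2)) = Pow(372296, Rational(1, 2)) = Mul(2, Pow(93074, Rational(1, 2)))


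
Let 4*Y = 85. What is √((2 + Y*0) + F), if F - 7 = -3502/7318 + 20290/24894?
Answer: √2151771967451955/15181191 ≈ 3.0556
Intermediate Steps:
Y = 85/4 (Y = (¼)*85 = 85/4 ≈ 21.250)
F = 334130869/45543573 (F = 7 + (-3502/7318 + 20290/24894) = 7 + (-3502*1/7318 + 20290*(1/24894)) = 7 + (-1751/3659 + 10145/12447) = 7 + 15325858/45543573 = 334130869/45543573 ≈ 7.3365)
√((2 + Y*0) + F) = √((2 + (85/4)*0) + 334130869/45543573) = √((2 + 0) + 334130869/45543573) = √(2 + 334130869/45543573) = √(425218015/45543573) = √2151771967451955/15181191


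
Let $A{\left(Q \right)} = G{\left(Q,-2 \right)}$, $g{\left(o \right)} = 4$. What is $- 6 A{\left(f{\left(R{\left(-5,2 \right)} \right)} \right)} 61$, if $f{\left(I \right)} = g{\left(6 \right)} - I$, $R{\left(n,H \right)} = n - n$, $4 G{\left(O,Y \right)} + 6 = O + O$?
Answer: $-183$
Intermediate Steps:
$G{\left(O,Y \right)} = - \frac{3}{2} + \frac{O}{2}$ ($G{\left(O,Y \right)} = - \frac{3}{2} + \frac{O + O}{4} = - \frac{3}{2} + \frac{2 O}{4} = - \frac{3}{2} + \frac{O}{2}$)
$R{\left(n,H \right)} = 0$
$f{\left(I \right)} = 4 - I$
$A{\left(Q \right)} = - \frac{3}{2} + \frac{Q}{2}$
$- 6 A{\left(f{\left(R{\left(-5,2 \right)} \right)} \right)} 61 = - 6 \left(- \frac{3}{2} + \frac{4 - 0}{2}\right) 61 = - 6 \left(- \frac{3}{2} + \frac{4 + 0}{2}\right) 61 = - 6 \left(- \frac{3}{2} + \frac{1}{2} \cdot 4\right) 61 = - 6 \left(- \frac{3}{2} + 2\right) 61 = \left(-6\right) \frac{1}{2} \cdot 61 = \left(-3\right) 61 = -183$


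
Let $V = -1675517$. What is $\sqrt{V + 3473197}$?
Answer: $4 \sqrt{112355} \approx 1340.8$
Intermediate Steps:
$\sqrt{V + 3473197} = \sqrt{-1675517 + 3473197} = \sqrt{1797680} = 4 \sqrt{112355}$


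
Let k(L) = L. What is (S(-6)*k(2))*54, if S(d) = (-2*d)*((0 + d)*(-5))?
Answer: 38880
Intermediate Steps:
S(d) = 10*d**2 (S(d) = (-2*d)*(d*(-5)) = (-2*d)*(-5*d) = 10*d**2)
(S(-6)*k(2))*54 = ((10*(-6)**2)*2)*54 = ((10*36)*2)*54 = (360*2)*54 = 720*54 = 38880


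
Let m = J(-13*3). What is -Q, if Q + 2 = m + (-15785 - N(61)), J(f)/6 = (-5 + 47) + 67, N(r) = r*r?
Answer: 18854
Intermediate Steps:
N(r) = r²
J(f) = 654 (J(f) = 6*((-5 + 47) + 67) = 6*(42 + 67) = 6*109 = 654)
m = 654
Q = -18854 (Q = -2 + (654 + (-15785 - 1*61²)) = -2 + (654 + (-15785 - 1*3721)) = -2 + (654 + (-15785 - 3721)) = -2 + (654 - 19506) = -2 - 18852 = -18854)
-Q = -1*(-18854) = 18854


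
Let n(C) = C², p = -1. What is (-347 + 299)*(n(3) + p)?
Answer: -384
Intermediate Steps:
(-347 + 299)*(n(3) + p) = (-347 + 299)*(3² - 1) = -48*(9 - 1) = -48*8 = -384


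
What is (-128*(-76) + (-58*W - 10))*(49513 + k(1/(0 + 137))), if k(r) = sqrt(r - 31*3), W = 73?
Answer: 271529292 + 76776*I*sqrt(8905)/137 ≈ 2.7153e+8 + 52884.0*I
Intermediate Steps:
k(r) = sqrt(-93 + r) (k(r) = sqrt(r - 93) = sqrt(-93 + r))
(-128*(-76) + (-58*W - 10))*(49513 + k(1/(0 + 137))) = (-128*(-76) + (-58*73 - 10))*(49513 + sqrt(-93 + 1/(0 + 137))) = (9728 + (-4234 - 10))*(49513 + sqrt(-93 + 1/137)) = (9728 - 4244)*(49513 + sqrt(-93 + 1/137)) = 5484*(49513 + sqrt(-12740/137)) = 5484*(49513 + 14*I*sqrt(8905)/137) = 271529292 + 76776*I*sqrt(8905)/137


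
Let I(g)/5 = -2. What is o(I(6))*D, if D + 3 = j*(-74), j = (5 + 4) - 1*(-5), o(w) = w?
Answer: 10390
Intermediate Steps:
I(g) = -10 (I(g) = 5*(-2) = -10)
j = 14 (j = 9 + 5 = 14)
D = -1039 (D = -3 + 14*(-74) = -3 - 1036 = -1039)
o(I(6))*D = -10*(-1039) = 10390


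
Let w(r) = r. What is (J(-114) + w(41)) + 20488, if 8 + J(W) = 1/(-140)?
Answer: 2872939/140 ≈ 20521.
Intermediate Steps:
J(W) = -1121/140 (J(W) = -8 + 1/(-140) = -8 - 1/140 = -1121/140)
(J(-114) + w(41)) + 20488 = (-1121/140 + 41) + 20488 = 4619/140 + 20488 = 2872939/140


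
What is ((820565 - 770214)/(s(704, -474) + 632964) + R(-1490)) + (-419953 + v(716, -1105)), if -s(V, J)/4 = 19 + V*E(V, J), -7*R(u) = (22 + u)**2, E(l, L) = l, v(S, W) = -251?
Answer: -6878049656809/9447032 ≈ -7.2807e+5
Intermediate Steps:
R(u) = -(22 + u)**2/7
s(V, J) = -76 - 4*V**2 (s(V, J) = -4*(19 + V*V) = -4*(19 + V**2) = -76 - 4*V**2)
((820565 - 770214)/(s(704, -474) + 632964) + R(-1490)) + (-419953 + v(716, -1105)) = ((820565 - 770214)/((-76 - 4*704**2) + 632964) - (22 - 1490)**2/7) + (-419953 - 251) = (50351/((-76 - 4*495616) + 632964) - 1/7*(-1468)**2) - 420204 = (50351/((-76 - 1982464) + 632964) - 1/7*2155024) - 420204 = (50351/(-1982540 + 632964) - 2155024/7) - 420204 = (50351/(-1349576) - 2155024/7) - 420204 = (50351*(-1/1349576) - 2155024/7) - 420204 = (-50351/1349576 - 2155024/7) - 420204 = -2908369022281/9447032 - 420204 = -6878049656809/9447032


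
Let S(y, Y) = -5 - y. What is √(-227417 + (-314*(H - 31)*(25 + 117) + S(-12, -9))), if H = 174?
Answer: I*√6603494 ≈ 2569.7*I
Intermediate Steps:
√(-227417 + (-314*(H - 31)*(25 + 117) + S(-12, -9))) = √(-227417 + (-314*(174 - 31)*(25 + 117) + (-5 - 1*(-12)))) = √(-227417 + (-44902*142 + (-5 + 12))) = √(-227417 + (-314*20306 + 7)) = √(-227417 + (-6376084 + 7)) = √(-227417 - 6376077) = √(-6603494) = I*√6603494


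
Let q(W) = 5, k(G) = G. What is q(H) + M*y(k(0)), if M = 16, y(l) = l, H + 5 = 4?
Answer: 5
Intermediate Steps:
H = -1 (H = -5 + 4 = -1)
q(H) + M*y(k(0)) = 5 + 16*0 = 5 + 0 = 5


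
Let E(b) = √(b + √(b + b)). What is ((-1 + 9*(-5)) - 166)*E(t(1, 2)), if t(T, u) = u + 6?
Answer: -424*√3 ≈ -734.39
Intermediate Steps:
t(T, u) = 6 + u
E(b) = √(b + √2*√b) (E(b) = √(b + √(2*b)) = √(b + √2*√b))
((-1 + 9*(-5)) - 166)*E(t(1, 2)) = ((-1 + 9*(-5)) - 166)*√((6 + 2) + √2*√(6 + 2)) = ((-1 - 45) - 166)*√(8 + √2*√8) = (-46 - 166)*√(8 + √2*(2*√2)) = -212*√(8 + 4) = -424*√3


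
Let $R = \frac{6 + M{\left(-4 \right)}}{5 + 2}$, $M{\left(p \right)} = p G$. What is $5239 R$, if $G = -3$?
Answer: $\frac{94302}{7} \approx 13472.0$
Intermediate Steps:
$M{\left(p \right)} = - 3 p$ ($M{\left(p \right)} = p \left(-3\right) = - 3 p$)
$R = \frac{18}{7}$ ($R = \frac{6 - -12}{5 + 2} = \frac{6 + 12}{7} = 18 \cdot \frac{1}{7} = \frac{18}{7} \approx 2.5714$)
$5239 R = 5239 \cdot \frac{18}{7} = \frac{94302}{7}$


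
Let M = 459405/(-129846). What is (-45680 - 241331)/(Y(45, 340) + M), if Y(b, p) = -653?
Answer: 12422410102/28416281 ≈ 437.16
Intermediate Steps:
M = -153135/43282 (M = 459405*(-1/129846) = -153135/43282 ≈ -3.5381)
(-45680 - 241331)/(Y(45, 340) + M) = (-45680 - 241331)/(-653 - 153135/43282) = -287011/(-28416281/43282) = -287011*(-43282/28416281) = 12422410102/28416281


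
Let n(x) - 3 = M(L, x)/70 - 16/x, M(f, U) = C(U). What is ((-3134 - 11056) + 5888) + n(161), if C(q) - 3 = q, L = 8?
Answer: -954127/115 ≈ -8296.8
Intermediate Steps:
C(q) = 3 + q
M(f, U) = 3 + U
n(x) = 213/70 - 16/x + x/70 (n(x) = 3 + ((3 + x)/70 - 16/x) = 3 + ((3 + x)*(1/70) - 16/x) = 3 + ((3/70 + x/70) - 16/x) = 3 + (3/70 - 16/x + x/70) = 213/70 - 16/x + x/70)
((-3134 - 11056) + 5888) + n(161) = ((-3134 - 11056) + 5888) + (1/70)*(-1120 + 161*(213 + 161))/161 = (-14190 + 5888) + (1/70)*(1/161)*(-1120 + 161*374) = -8302 + (1/70)*(1/161)*(-1120 + 60214) = -8302 + (1/70)*(1/161)*59094 = -8302 + 603/115 = -954127/115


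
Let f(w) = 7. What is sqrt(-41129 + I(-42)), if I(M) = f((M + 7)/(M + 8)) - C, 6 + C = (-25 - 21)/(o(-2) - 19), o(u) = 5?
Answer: I*sqrt(2014845)/7 ≈ 202.78*I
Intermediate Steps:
C = -19/7 (C = -6 + (-25 - 21)/(5 - 19) = -6 - 46/(-14) = -6 - 46*(-1/14) = -6 + 23/7 = -19/7 ≈ -2.7143)
I(M) = 68/7 (I(M) = 7 - 1*(-19/7) = 7 + 19/7 = 68/7)
sqrt(-41129 + I(-42)) = sqrt(-41129 + 68/7) = sqrt(-287835/7) = I*sqrt(2014845)/7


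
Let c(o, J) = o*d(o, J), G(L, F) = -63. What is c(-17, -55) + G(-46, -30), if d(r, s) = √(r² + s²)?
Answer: -63 - 17*√3314 ≈ -1041.6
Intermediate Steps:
c(o, J) = o*√(J² + o²) (c(o, J) = o*√(o² + J²) = o*√(J² + o²))
c(-17, -55) + G(-46, -30) = -17*√((-55)² + (-17)²) - 63 = -17*√(3025 + 289) - 63 = -17*√3314 - 63 = -63 - 17*√3314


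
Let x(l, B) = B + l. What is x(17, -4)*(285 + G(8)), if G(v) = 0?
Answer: 3705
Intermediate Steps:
x(17, -4)*(285 + G(8)) = (-4 + 17)*(285 + 0) = 13*285 = 3705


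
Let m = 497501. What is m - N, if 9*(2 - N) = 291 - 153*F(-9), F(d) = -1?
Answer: 1492645/3 ≈ 4.9755e+5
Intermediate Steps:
N = -142/3 (N = 2 - (291 - 153*(-1))/9 = 2 - (291 + 153)/9 = 2 - 1/9*444 = 2 - 148/3 = -142/3 ≈ -47.333)
m - N = 497501 - 1*(-142/3) = 497501 + 142/3 = 1492645/3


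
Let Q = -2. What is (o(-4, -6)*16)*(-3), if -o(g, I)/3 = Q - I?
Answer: 576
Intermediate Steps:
o(g, I) = 6 + 3*I (o(g, I) = -3*(-2 - I) = 6 + 3*I)
(o(-4, -6)*16)*(-3) = ((6 + 3*(-6))*16)*(-3) = ((6 - 18)*16)*(-3) = -12*16*(-3) = -192*(-3) = 576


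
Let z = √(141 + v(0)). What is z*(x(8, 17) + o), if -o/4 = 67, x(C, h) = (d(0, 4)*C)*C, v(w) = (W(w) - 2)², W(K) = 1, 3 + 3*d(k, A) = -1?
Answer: -1060*√142/3 ≈ -4210.5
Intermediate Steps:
d(k, A) = -4/3 (d(k, A) = -1 + (⅓)*(-1) = -1 - ⅓ = -4/3)
v(w) = 1 (v(w) = (1 - 2)² = (-1)² = 1)
x(C, h) = -4*C²/3 (x(C, h) = (-4*C/3)*C = -4*C²/3)
z = √142 (z = √(141 + 1) = √142 ≈ 11.916)
o = -268 (o = -4*67 = -268)
z*(x(8, 17) + o) = √142*(-4/3*8² - 268) = √142*(-4/3*64 - 268) = √142*(-256/3 - 268) = √142*(-1060/3) = -1060*√142/3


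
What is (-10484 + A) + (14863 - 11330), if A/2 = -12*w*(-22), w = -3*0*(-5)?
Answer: -6951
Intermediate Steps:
w = 0 (w = 0*(-5) = 0)
A = 0 (A = 2*(-12*0*(-22)) = 2*(0*(-22)) = 2*0 = 0)
(-10484 + A) + (14863 - 11330) = (-10484 + 0) + (14863 - 11330) = -10484 + 3533 = -6951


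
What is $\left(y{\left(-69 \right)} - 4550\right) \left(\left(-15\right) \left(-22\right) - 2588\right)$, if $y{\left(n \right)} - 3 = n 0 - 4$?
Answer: $10276158$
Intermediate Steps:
$y{\left(n \right)} = -1$ ($y{\left(n \right)} = 3 + \left(n 0 - 4\right) = 3 + \left(0 - 4\right) = 3 - 4 = -1$)
$\left(y{\left(-69 \right)} - 4550\right) \left(\left(-15\right) \left(-22\right) - 2588\right) = \left(-1 - 4550\right) \left(\left(-15\right) \left(-22\right) - 2588\right) = - 4551 \left(330 - 2588\right) = \left(-4551\right) \left(-2258\right) = 10276158$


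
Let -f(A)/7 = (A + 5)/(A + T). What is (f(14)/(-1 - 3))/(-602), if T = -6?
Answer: -19/2752 ≈ -0.0069041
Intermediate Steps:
f(A) = -7*(5 + A)/(-6 + A) (f(A) = -7*(A + 5)/(A - 6) = -7*(5 + A)/(-6 + A))
(f(14)/(-1 - 3))/(-602) = ((7*(-5 - 1*14)/(-6 + 14))/(-1 - 3))/(-602) = ((7*(-5 - 14)/8)/(-4))*(-1/602) = -7*(-19)/(4*8)*(-1/602) = -¼*(-133/8)*(-1/602) = (133/32)*(-1/602) = -19/2752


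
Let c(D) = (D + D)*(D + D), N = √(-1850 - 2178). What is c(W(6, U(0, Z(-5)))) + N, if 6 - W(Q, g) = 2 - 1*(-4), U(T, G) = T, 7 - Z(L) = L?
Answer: 2*I*√1007 ≈ 63.467*I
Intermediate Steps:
Z(L) = 7 - L
W(Q, g) = 0 (W(Q, g) = 6 - (2 - 1*(-4)) = 6 - (2 + 4) = 6 - 1*6 = 6 - 6 = 0)
N = 2*I*√1007 (N = √(-4028) = 2*I*√1007 ≈ 63.467*I)
c(D) = 4*D² (c(D) = (2*D)*(2*D) = 4*D²)
c(W(6, U(0, Z(-5)))) + N = 4*0² + 2*I*√1007 = 4*0 + 2*I*√1007 = 0 + 2*I*√1007 = 2*I*√1007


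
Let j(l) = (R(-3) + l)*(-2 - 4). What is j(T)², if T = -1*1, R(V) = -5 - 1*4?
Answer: 3600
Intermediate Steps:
R(V) = -9 (R(V) = -5 - 4 = -9)
T = -1
j(l) = 54 - 6*l (j(l) = (-9 + l)*(-2 - 4) = (-9 + l)*(-6) = 54 - 6*l)
j(T)² = (54 - 6*(-1))² = (54 + 6)² = 60² = 3600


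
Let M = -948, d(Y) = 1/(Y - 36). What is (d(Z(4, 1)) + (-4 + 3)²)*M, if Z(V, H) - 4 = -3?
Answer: -32232/35 ≈ -920.91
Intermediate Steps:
Z(V, H) = 1 (Z(V, H) = 4 - 3 = 1)
d(Y) = 1/(-36 + Y)
(d(Z(4, 1)) + (-4 + 3)²)*M = (1/(-36 + 1) + (-4 + 3)²)*(-948) = (1/(-35) + (-1)²)*(-948) = (-1/35 + 1)*(-948) = (34/35)*(-948) = -32232/35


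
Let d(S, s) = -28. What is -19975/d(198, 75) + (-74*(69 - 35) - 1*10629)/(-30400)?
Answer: 30380403/42560 ≈ 713.83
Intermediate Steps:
-19975/d(198, 75) + (-74*(69 - 35) - 1*10629)/(-30400) = -19975/(-28) + (-74*(69 - 35) - 1*10629)/(-30400) = -19975*(-1/28) + (-74*34 - 10629)*(-1/30400) = 19975/28 + (-2516 - 10629)*(-1/30400) = 19975/28 - 13145*(-1/30400) = 19975/28 + 2629/6080 = 30380403/42560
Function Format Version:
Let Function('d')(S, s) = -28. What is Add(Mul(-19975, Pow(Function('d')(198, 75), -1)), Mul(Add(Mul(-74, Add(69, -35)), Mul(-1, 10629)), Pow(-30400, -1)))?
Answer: Rational(30380403, 42560) ≈ 713.83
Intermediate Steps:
Add(Mul(-19975, Pow(Function('d')(198, 75), -1)), Mul(Add(Mul(-74, Add(69, -35)), Mul(-1, 10629)), Pow(-30400, -1))) = Add(Mul(-19975, Pow(-28, -1)), Mul(Add(Mul(-74, Add(69, -35)), Mul(-1, 10629)), Pow(-30400, -1))) = Add(Mul(-19975, Rational(-1, 28)), Mul(Add(Mul(-74, 34), -10629), Rational(-1, 30400))) = Add(Rational(19975, 28), Mul(Add(-2516, -10629), Rational(-1, 30400))) = Add(Rational(19975, 28), Mul(-13145, Rational(-1, 30400))) = Add(Rational(19975, 28), Rational(2629, 6080)) = Rational(30380403, 42560)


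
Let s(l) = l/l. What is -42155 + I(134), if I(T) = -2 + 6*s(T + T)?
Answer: -42151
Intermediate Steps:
s(l) = 1
I(T) = 4 (I(T) = -2 + 6*1 = -2 + 6 = 4)
-42155 + I(134) = -42155 + 4 = -42151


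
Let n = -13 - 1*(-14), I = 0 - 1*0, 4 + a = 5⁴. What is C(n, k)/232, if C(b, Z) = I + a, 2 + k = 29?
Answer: 621/232 ≈ 2.6767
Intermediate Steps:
k = 27 (k = -2 + 29 = 27)
a = 621 (a = -4 + 5⁴ = -4 + 625 = 621)
I = 0 (I = 0 + 0 = 0)
n = 1 (n = -13 + 14 = 1)
C(b, Z) = 621 (C(b, Z) = 0 + 621 = 621)
C(n, k)/232 = 621/232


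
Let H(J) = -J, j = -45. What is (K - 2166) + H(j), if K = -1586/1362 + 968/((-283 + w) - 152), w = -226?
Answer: -955932442/450141 ≈ -2123.6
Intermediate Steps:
K = -1183381/450141 (K = -1586/1362 + 968/((-283 - 226) - 152) = -1586*1/1362 + 968/(-509 - 152) = -793/681 + 968/(-661) = -793/681 + 968*(-1/661) = -793/681 - 968/661 = -1183381/450141 ≈ -2.6289)
(K - 2166) + H(j) = (-1183381/450141 - 2166) - 1*(-45) = -976188787/450141 + 45 = -955932442/450141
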